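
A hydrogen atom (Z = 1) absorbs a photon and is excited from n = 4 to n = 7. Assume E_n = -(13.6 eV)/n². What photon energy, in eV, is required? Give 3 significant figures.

E_7 = −13.60/49 = −0.2776 eV and E_4 = −13.60/16 = −0.8500 eV.
The photon energy is |E_7 − E_4| = 0.572 eV.

0.572 eV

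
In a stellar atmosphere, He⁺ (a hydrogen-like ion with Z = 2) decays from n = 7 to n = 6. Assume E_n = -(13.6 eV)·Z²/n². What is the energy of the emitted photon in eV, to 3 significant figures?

The Bohr energies scale as Z², so for Z = 2: E_n = −54.40/n² eV.
E_7 = −54.40/49 = −1.110 eV and E_6 = −54.40/36 = −1.511 eV.
The photon energy is |E_7 − E_6| = 0.401 eV.

0.401 eV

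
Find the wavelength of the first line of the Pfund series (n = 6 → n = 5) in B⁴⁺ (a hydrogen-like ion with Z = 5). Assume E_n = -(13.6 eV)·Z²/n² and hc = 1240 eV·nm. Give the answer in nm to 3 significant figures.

298 nm

The Pfund series terminates on n_f = 5; the first line has n_i = 5+1 = 6.
ΔE = 340.0 × (1/5² − 1/6²) = 4.156 eV.
λ = 1240 / 4.156 = 298 nm.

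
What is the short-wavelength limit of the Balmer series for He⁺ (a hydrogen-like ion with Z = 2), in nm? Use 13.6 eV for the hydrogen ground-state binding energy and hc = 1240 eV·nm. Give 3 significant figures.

The Balmer series has lower level n_f = 2; the series limit corresponds to n_i → ∞.
ΔE_max = 13.6 × 4 / 2² = 13.60 eV.
λ_min = 1240 / 13.60 = 91.2 nm.

91.2 nm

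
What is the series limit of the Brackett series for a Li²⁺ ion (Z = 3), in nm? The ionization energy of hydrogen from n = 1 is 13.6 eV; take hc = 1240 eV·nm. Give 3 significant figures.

The Brackett series has lower level n_f = 4; the series limit corresponds to n_i → ∞.
ΔE_max = 13.6 × 9 / 4² = 7.650 eV.
λ_min = 1240 / 7.650 = 162 nm.

162 nm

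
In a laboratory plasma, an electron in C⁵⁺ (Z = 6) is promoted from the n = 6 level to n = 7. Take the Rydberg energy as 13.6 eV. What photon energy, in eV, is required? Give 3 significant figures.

3.61 eV

The Bohr energies scale as Z², so for Z = 6: E_n = −489.6/n² eV.
E_7 = −489.6/49 = −9.992 eV and E_6 = −489.6/36 = −13.60 eV.
The photon energy is |E_7 − E_6| = 3.61 eV.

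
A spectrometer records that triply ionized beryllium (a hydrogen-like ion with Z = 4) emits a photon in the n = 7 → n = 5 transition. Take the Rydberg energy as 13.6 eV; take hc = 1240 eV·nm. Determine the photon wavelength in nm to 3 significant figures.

291 nm

For Z = 4 the level energies scale as Z², so the effective Rydberg energy is 13.6 × 16 = 217.6 eV.
ΔE = 217.6 × (1/5² − 1/7²) = 217.6 × 0.01959 = 4.263 eV.
λ = hc/ΔE = 1240 / 4.263 = 291 nm.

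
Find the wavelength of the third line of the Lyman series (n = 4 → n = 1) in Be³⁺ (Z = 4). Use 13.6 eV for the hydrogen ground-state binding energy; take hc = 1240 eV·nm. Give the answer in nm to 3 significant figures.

6.08 nm

The Lyman series terminates on n_f = 1; the third line has n_i = 1+3 = 4.
ΔE = 217.6 × (1/1² − 1/4²) = 204.0 eV.
λ = 1240 / 204.0 = 6.08 nm.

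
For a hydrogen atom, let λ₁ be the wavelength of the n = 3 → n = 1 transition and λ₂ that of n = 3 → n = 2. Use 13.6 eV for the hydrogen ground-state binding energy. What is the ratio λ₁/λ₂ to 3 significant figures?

0.156

λ ∝ 1/ΔE ∝ 1/(1/n_f² − 1/n_i²), and the Z² and hc factors cancel in the ratio.
λ₁/λ₂ = (1/2² − 1/3²)/(1/1² − 1/3²) = 0.1389/0.8889 = 0.156.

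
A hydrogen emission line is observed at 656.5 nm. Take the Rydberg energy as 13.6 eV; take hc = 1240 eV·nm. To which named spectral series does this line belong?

Balmer

ΔE = 1240/656.5 = 1.889 eV.
This matches 13.6 × (1/2² − 1/3²), so n_f = 2: the Balmer series.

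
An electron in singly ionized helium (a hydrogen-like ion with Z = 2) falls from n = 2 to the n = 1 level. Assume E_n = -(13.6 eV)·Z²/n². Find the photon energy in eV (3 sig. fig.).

The Bohr energies scale as Z², so for Z = 2: E_n = −54.40/n² eV.
E_2 = −54.40/4 = −13.60 eV and E_1 = −54.40/1 = −54.40 eV.
The photon energy is |E_2 − E_1| = 40.8 eV.

40.8 eV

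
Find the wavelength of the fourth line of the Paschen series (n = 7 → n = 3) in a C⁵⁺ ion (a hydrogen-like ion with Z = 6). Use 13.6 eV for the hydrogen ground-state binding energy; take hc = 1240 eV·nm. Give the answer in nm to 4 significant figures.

The Paschen series terminates on n_f = 3; the fourth line has n_i = 3+4 = 7.
ΔE = 489.6 × (1/3² − 1/7²) = 44.41 eV.
λ = 1240 / 44.41 = 27.92 nm.

27.92 nm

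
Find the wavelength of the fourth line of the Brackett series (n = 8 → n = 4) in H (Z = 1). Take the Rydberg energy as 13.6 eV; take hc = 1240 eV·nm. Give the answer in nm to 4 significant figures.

The Brackett series terminates on n_f = 4; the fourth line has n_i = 4+4 = 8.
ΔE = 13.60 × (1/4² − 1/8²) = 0.6375 eV.
λ = 1240 / 0.6375 = 1945 nm.

1945 nm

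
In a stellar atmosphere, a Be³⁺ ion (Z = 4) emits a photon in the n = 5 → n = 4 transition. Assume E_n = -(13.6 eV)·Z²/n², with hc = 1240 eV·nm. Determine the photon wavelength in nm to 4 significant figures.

253.3 nm

For Z = 4 the level energies scale as Z², so the effective Rydberg energy is 13.6 × 16 = 217.6 eV.
ΔE = 217.6 × (1/4² − 1/5²) = 217.6 × 0.02250 = 4.896 eV.
λ = hc/ΔE = 1240 / 4.896 = 253.3 nm.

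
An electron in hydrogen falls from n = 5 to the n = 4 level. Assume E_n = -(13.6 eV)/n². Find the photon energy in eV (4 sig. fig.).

0.3060 eV

E_5 = −13.60/25 = −0.5440 eV and E_4 = −13.60/16 = −0.8500 eV.
The photon energy is |E_5 − E_4| = 0.3060 eV.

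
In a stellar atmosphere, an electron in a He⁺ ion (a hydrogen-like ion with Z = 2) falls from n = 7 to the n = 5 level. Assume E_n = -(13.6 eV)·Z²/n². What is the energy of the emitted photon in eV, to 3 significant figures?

The Bohr energies scale as Z², so for Z = 2: E_n = −54.40/n² eV.
E_7 = −54.40/49 = −1.110 eV and E_5 = −54.40/25 = −2.176 eV.
The photon energy is |E_7 − E_5| = 1.07 eV.

1.07 eV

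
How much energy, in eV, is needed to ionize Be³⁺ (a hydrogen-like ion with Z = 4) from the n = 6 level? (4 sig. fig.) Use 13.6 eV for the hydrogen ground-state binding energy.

6.044 eV

E_n = −13.6 Z²/n² = −217.6/n² eV for Z = 4.
E_6 = −217.6/36 = −6.044 eV, so ionization (to E = 0) requires 6.044 eV.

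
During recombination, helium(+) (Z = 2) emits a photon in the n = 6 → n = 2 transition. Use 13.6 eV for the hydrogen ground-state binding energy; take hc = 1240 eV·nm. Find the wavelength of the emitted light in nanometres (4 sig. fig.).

102.6 nm

For Z = 2 the level energies scale as Z², so the effective Rydberg energy is 13.6 × 4 = 54.40 eV.
ΔE = 54.40 × (1/2² − 1/6²) = 54.40 × 0.2222 = 12.09 eV.
λ = hc/ΔE = 1240 / 12.09 = 102.6 nm.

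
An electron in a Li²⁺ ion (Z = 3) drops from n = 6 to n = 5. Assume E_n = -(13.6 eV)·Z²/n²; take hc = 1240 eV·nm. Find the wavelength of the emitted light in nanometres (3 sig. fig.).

829 nm

For Z = 3 the level energies scale as Z², so the effective Rydberg energy is 13.6 × 9 = 122.4 eV.
ΔE = 122.4 × (1/5² − 1/6²) = 122.4 × 0.01222 = 1.496 eV.
λ = hc/ΔE = 1240 / 1.496 = 829 nm.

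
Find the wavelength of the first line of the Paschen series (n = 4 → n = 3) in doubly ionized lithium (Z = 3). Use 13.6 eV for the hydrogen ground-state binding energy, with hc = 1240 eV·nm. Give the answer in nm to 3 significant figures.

The Paschen series terminates on n_f = 3; the first line has n_i = 3+1 = 4.
ΔE = 122.4 × (1/3² − 1/4²) = 5.950 eV.
λ = 1240 / 5.950 = 208 nm.

208 nm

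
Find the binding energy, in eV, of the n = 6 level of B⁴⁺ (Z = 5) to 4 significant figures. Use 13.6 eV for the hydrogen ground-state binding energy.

E_n = −13.6 Z²/n² = −340.0/n² eV for Z = 5.
E_6 = −340.0/36 = −9.444 eV, so ionization (to E = 0) requires 9.444 eV.

9.444 eV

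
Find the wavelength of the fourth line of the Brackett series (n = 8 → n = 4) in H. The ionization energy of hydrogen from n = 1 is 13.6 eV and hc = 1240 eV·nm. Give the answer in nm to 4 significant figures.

1945 nm

The Brackett series terminates on n_f = 4; the fourth line has n_i = 4+4 = 8.
ΔE = 13.60 × (1/4² − 1/8²) = 0.6375 eV.
λ = 1240 / 0.6375 = 1945 nm.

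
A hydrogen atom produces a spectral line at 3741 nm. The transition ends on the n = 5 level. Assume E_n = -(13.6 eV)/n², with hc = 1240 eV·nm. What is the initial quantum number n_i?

n_i = 8

The photon energy is ΔE = hc/λ = 1240 / 3741 = 0.3315 eV.
With Z = 1, ΔE = 13.60 × (1/n_f² − 1/n_i²), so 1/n_f² − 1/n_i² = 0.02437.
With n_f = 5: 1/n_i² = 1/25 − 0.02437 = 0.01563, so n_i ≈ 8.00.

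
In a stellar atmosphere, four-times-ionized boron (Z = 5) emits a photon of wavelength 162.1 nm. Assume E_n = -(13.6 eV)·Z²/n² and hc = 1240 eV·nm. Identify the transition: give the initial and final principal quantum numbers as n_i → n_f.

The photon energy is ΔE = hc/λ = 1240 / 162.1 = 7.650 eV.
With Z = 5, ΔE = 340.0 × (1/n_f² − 1/n_i²), so 1/n_f² − 1/n_i² = 0.02250.
Trying n_f = 4 gives 1/n_i² = 0.04000, i.e. n_i ≈ 5; this pair matches.

n_i = 5, n_f = 4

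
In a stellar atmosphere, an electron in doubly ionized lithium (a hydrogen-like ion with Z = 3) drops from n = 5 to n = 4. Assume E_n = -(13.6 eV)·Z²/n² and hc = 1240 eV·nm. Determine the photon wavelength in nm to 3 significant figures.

450 nm

For Z = 3 the level energies scale as Z², so the effective Rydberg energy is 13.6 × 9 = 122.4 eV.
ΔE = 122.4 × (1/4² − 1/5²) = 122.4 × 0.02250 = 2.754 eV.
λ = hc/ΔE = 1240 / 2.754 = 450 nm.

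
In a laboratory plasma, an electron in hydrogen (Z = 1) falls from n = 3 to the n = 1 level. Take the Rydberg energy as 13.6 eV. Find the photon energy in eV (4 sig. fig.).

12.09 eV

E_3 = −13.60/9 = −1.511 eV and E_1 = −13.60/1 = −13.60 eV.
The photon energy is |E_3 − E_1| = 12.09 eV.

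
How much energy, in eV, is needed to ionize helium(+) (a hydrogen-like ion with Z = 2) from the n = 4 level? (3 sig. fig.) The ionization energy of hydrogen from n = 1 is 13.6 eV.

3.40 eV

E_n = −13.6 Z²/n² = −54.40/n² eV for Z = 2.
E_4 = −54.40/16 = −3.40 eV, so ionization (to E = 0) requires 3.40 eV.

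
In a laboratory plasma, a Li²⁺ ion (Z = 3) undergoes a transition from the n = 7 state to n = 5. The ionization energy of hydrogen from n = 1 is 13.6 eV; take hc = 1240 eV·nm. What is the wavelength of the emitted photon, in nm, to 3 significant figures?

517 nm

For Z = 3 the level energies scale as Z², so the effective Rydberg energy is 13.6 × 9 = 122.4 eV.
ΔE = 122.4 × (1/5² − 1/7²) = 122.4 × 0.01959 = 2.398 eV.
λ = hc/ΔE = 1240 / 2.398 = 517 nm.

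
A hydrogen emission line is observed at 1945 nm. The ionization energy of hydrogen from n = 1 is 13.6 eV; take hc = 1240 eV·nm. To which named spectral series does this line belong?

Brackett

ΔE = 1240/1945 = 0.6375 eV.
This matches 13.6 × (1/4² − 1/8²), so n_f = 4: the Brackett series.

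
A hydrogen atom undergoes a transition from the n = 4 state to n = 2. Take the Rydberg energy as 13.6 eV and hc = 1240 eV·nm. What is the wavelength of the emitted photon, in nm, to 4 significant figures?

486.3 nm

ΔE = 13.60 × (1/2² − 1/4²) = 13.60 × 0.1875 = 2.550 eV.
λ = hc/ΔE = 1240 / 2.550 = 486.3 nm.
This line belongs to the Balmer series.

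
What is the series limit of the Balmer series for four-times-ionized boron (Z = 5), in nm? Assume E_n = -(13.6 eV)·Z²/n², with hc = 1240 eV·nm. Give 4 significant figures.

14.59 nm

The Balmer series has lower level n_f = 2; the series limit corresponds to n_i → ∞.
ΔE_max = 13.6 × 25 / 2² = 85.00 eV.
λ_min = 1240 / 85.00 = 14.59 nm.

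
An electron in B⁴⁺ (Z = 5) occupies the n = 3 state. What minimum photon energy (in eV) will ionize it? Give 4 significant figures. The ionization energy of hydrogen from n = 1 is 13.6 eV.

37.78 eV

E_n = −13.6 Z²/n² = −340.0/n² eV for Z = 5.
E_3 = −340.0/9 = −37.78 eV, so ionization (to E = 0) requires 37.78 eV.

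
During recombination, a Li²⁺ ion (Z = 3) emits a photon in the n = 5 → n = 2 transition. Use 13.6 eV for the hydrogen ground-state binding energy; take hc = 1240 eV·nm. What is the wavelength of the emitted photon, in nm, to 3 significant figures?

For Z = 3 the level energies scale as Z², so the effective Rydberg energy is 13.6 × 9 = 122.4 eV.
ΔE = 122.4 × (1/2² − 1/5²) = 122.4 × 0.2100 = 25.70 eV.
λ = hc/ΔE = 1240 / 25.70 = 48.2 nm.

48.2 nm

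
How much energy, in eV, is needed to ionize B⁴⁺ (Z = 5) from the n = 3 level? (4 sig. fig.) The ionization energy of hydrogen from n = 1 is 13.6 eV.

37.78 eV

E_n = −13.6 Z²/n² = −340.0/n² eV for Z = 5.
E_3 = −340.0/9 = −37.78 eV, so ionization (to E = 0) requires 37.78 eV.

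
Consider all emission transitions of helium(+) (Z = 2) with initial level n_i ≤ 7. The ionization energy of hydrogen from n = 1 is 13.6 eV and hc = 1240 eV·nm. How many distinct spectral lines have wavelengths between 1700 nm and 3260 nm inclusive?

2

Enumerate all n_i → n_f pairs with 1 ≤ n_f < n_i ≤ 7 and compute λ = 1240 / [13.6·4·(1/n_f² − 1/n_i²)].
Lines falling in [1700, 3260] nm: 6→5 (1865 nm), 7→6 (3093 nm).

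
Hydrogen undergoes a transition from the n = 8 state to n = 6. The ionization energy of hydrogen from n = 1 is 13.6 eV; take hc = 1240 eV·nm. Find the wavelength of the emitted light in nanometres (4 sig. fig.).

ΔE = 13.60 × (1/6² − 1/8²) = 13.60 × 0.01215 = 0.1653 eV.
λ = hc/ΔE = 1240 / 0.1653 = 7503 nm.

7503 nm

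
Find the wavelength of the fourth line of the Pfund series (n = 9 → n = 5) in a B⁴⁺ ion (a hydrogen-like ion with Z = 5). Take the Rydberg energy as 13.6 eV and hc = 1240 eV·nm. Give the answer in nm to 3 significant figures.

132 nm

The Pfund series terminates on n_f = 5; the fourth line has n_i = 5+4 = 9.
ΔE = 340.0 × (1/5² − 1/9²) = 9.402 eV.
λ = 1240 / 9.402 = 132 nm.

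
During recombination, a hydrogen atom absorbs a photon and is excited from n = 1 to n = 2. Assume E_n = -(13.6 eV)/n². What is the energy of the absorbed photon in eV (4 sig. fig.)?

E_2 = −13.60/4 = −3.400 eV and E_1 = −13.60/1 = −13.60 eV.
The photon energy is |E_2 − E_1| = 10.20 eV.

10.20 eV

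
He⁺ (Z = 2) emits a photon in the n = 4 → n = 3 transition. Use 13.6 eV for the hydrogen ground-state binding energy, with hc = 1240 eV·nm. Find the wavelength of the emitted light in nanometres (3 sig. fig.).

469 nm

For Z = 2 the level energies scale as Z², so the effective Rydberg energy is 13.6 × 4 = 54.40 eV.
ΔE = 54.40 × (1/3² − 1/4²) = 54.40 × 0.04861 = 2.644 eV.
λ = hc/ΔE = 1240 / 2.644 = 469 nm.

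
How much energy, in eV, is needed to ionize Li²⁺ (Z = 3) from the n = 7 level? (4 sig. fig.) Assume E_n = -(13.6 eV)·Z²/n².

E_n = −13.6 Z²/n² = −122.4/n² eV for Z = 3.
E_7 = −122.4/49 = −2.498 eV, so ionization (to E = 0) requires 2.498 eV.

2.498 eV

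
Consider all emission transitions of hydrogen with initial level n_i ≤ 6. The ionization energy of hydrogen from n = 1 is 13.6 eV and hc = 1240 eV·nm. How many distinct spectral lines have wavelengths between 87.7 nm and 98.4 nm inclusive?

3

Enumerate all n_i → n_f pairs with 1 ≤ n_f < n_i ≤ 6 and compute λ = 1240 / [13.6·1·(1/n_f² − 1/n_i²)].
Lines falling in [87.7, 98.4] nm: 6→1 (93.78 nm), 5→1 (94.98 nm), 4→1 (97.25 nm).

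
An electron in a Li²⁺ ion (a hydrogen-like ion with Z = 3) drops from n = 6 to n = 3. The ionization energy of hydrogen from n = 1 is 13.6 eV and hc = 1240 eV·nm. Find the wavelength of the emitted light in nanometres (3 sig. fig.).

122 nm

For Z = 3 the level energies scale as Z², so the effective Rydberg energy is 13.6 × 9 = 122.4 eV.
ΔE = 122.4 × (1/3² − 1/6²) = 122.4 × 0.08333 = 10.20 eV.
λ = hc/ΔE = 1240 / 10.20 = 122 nm.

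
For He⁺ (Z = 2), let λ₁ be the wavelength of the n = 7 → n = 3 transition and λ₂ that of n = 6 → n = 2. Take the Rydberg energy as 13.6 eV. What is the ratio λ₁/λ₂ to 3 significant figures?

λ ∝ 1/ΔE ∝ 1/(1/n_f² − 1/n_i²), and the Z² and hc factors cancel in the ratio.
λ₁/λ₂ = (1/2² − 1/6²)/(1/3² − 1/7²) = 0.2222/0.09070 = 2.45.

2.45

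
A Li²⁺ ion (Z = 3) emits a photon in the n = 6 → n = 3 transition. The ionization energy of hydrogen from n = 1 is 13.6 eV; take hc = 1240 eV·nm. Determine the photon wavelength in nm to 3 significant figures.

For Z = 3 the level energies scale as Z², so the effective Rydberg energy is 13.6 × 9 = 122.4 eV.
ΔE = 122.4 × (1/3² − 1/6²) = 122.4 × 0.08333 = 10.20 eV.
λ = hc/ΔE = 1240 / 10.20 = 122 nm.

122 nm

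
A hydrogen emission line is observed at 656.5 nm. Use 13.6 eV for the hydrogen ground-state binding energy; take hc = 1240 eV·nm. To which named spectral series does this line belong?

ΔE = 1240/656.5 = 1.889 eV.
This matches 13.6 × (1/2² − 1/3²), so n_f = 2: the Balmer series.

Balmer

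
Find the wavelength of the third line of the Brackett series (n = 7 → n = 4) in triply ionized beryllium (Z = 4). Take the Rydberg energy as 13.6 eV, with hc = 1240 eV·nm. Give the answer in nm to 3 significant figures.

135 nm

The Brackett series terminates on n_f = 4; the third line has n_i = 4+3 = 7.
ΔE = 217.6 × (1/4² − 1/7²) = 9.159 eV.
λ = 1240 / 9.159 = 135 nm.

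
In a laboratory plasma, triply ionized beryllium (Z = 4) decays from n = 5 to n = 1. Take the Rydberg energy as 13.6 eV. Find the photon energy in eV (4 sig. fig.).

208.9 eV

The Bohr energies scale as Z², so for Z = 4: E_n = −217.6/n² eV.
E_5 = −217.6/25 = −8.704 eV and E_1 = −217.6/1 = −217.6 eV.
The photon energy is |E_5 − E_1| = 208.9 eV.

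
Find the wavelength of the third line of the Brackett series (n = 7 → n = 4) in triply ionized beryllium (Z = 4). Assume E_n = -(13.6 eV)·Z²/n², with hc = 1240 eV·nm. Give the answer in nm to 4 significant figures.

The Brackett series terminates on n_f = 4; the third line has n_i = 4+3 = 7.
ΔE = 217.6 × (1/4² − 1/7²) = 9.159 eV.
λ = 1240 / 9.159 = 135.4 nm.

135.4 nm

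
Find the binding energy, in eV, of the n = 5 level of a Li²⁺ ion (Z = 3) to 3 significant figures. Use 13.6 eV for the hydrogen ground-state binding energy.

4.90 eV

E_n = −13.6 Z²/n² = −122.4/n² eV for Z = 3.
E_5 = −122.4/25 = −4.90 eV, so ionization (to E = 0) requires 4.90 eV.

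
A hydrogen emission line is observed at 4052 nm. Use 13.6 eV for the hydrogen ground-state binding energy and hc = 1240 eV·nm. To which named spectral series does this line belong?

ΔE = 1240/4052 = 0.3060 eV.
This matches 13.6 × (1/4² − 1/5²), so n_f = 4: the Brackett series.

Brackett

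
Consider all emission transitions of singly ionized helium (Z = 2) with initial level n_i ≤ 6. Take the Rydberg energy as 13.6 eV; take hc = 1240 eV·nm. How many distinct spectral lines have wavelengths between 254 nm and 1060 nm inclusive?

Enumerate all n_i → n_f pairs with 1 ≤ n_f < n_i ≤ 6 and compute λ = 1240 / [13.6·4·(1/n_f² − 1/n_i²)].
Lines falling in [254, 1060] nm: 6→3 (273.5 nm), 5→3 (320.5 nm), 4→3 (468.9 nm), 6→4 (656.5 nm), 5→4 (1013 nm).

5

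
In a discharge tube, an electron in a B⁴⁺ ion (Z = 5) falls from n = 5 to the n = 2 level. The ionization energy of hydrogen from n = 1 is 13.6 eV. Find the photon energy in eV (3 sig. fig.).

71.4 eV

The Bohr energies scale as Z², so for Z = 5: E_n = −340.0/n² eV.
E_5 = −340.0/25 = −13.60 eV and E_2 = −340.0/4 = −85.00 eV.
The photon energy is |E_5 − E_2| = 71.4 eV.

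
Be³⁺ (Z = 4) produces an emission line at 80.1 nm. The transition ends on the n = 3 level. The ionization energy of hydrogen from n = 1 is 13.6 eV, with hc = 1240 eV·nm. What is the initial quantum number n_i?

The photon energy is ΔE = hc/λ = 1240 / 80.1 = 15.48 eV.
With Z = 4, ΔE = 217.6 × (1/n_f² − 1/n_i²), so 1/n_f² − 1/n_i² = 0.07114.
With n_f = 3: 1/n_i² = 1/9 − 0.07114 = 0.03997, so n_i ≈ 5.00.

n_i = 5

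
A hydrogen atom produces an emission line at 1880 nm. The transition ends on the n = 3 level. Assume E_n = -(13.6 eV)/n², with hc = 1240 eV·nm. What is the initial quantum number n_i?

n_i = 4

The photon energy is ΔE = hc/λ = 1240 / 1880 = 0.6596 eV.
With Z = 1, ΔE = 13.60 × (1/n_f² − 1/n_i²), so 1/n_f² − 1/n_i² = 0.04850.
With n_f = 3: 1/n_i² = 1/9 − 0.04850 = 0.06261, so n_i ≈ 4.00.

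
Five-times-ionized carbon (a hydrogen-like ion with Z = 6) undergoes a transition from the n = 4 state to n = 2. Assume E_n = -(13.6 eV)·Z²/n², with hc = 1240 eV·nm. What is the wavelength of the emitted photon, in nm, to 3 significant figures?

13.5 nm

For Z = 6 the level energies scale as Z², so the effective Rydberg energy is 13.6 × 36 = 489.6 eV.
ΔE = 489.6 × (1/2² − 1/4²) = 489.6 × 0.1875 = 91.80 eV.
λ = hc/ΔE = 1240 / 91.80 = 13.5 nm.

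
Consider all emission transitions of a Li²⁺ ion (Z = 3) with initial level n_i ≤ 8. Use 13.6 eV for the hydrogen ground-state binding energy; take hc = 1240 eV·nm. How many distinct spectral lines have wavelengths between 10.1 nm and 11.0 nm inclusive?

Enumerate all n_i → n_f pairs with 1 ≤ n_f < n_i ≤ 8 and compute λ = 1240 / [13.6·9·(1/n_f² − 1/n_i²)].
Lines falling in [10.1, 11.0] nm: 8→1 (10.29 nm), 7→1 (10.34 nm), 6→1 (10.42 nm), 5→1 (10.55 nm), 4→1 (10.81 nm).

5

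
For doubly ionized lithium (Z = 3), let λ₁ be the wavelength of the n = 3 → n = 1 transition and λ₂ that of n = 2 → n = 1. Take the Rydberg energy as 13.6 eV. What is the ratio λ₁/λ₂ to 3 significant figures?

λ ∝ 1/ΔE ∝ 1/(1/n_f² − 1/n_i²), and the Z² and hc factors cancel in the ratio.
λ₁/λ₂ = (1/1² − 1/2²)/(1/1² − 1/3²) = 0.7500/0.8889 = 0.844.

0.844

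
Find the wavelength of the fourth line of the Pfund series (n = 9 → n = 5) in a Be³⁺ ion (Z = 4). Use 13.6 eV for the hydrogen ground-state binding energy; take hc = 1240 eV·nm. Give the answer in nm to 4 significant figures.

The Pfund series terminates on n_f = 5; the fourth line has n_i = 5+4 = 9.
ΔE = 217.6 × (1/5² − 1/9²) = 6.018 eV.
λ = 1240 / 6.018 = 206.1 nm.

206.1 nm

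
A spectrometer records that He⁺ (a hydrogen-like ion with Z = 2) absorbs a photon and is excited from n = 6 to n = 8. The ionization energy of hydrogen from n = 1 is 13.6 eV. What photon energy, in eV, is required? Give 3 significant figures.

The Bohr energies scale as Z², so for Z = 2: E_n = −54.40/n² eV.
E_8 = −54.40/64 = −0.8500 eV and E_6 = −54.40/36 = −1.511 eV.
The photon energy is |E_8 − E_6| = 0.661 eV.

0.661 eV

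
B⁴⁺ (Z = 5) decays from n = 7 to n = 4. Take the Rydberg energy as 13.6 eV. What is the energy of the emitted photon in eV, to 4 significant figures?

The Bohr energies scale as Z², so for Z = 5: E_n = −340.0/n² eV.
E_7 = −340.0/49 = −6.939 eV and E_4 = −340.0/16 = −21.25 eV.
The photon energy is |E_7 − E_4| = 14.31 eV.

14.31 eV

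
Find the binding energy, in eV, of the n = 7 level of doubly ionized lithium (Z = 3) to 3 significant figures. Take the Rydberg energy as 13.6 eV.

E_n = −13.6 Z²/n² = −122.4/n² eV for Z = 3.
E_7 = −122.4/49 = −2.50 eV, so ionization (to E = 0) requires 2.50 eV.

2.50 eV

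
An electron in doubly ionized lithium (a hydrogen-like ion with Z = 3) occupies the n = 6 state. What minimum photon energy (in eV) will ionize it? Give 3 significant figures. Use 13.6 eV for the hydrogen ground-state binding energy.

E_n = −13.6 Z²/n² = −122.4/n² eV for Z = 3.
E_6 = −122.4/36 = −3.40 eV, so ionization (to E = 0) requires 3.40 eV.

3.40 eV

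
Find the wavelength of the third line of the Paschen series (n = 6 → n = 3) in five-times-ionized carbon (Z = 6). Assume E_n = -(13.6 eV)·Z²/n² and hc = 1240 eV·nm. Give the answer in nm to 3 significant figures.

30.4 nm

The Paschen series terminates on n_f = 3; the third line has n_i = 3+3 = 6.
ΔE = 489.6 × (1/3² − 1/6²) = 40.80 eV.
λ = 1240 / 40.80 = 30.4 nm.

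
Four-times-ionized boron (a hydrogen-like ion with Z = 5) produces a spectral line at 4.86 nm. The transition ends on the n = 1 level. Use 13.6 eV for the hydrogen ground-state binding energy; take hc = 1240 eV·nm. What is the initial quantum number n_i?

The photon energy is ΔE = hc/λ = 1240 / 4.86 = 255.1 eV.
With Z = 5, ΔE = 340.0 × (1/n_f² − 1/n_i²), so 1/n_f² − 1/n_i² = 0.7504.
With n_f = 1: 1/n_i² = 1/1 − 0.7504 = 0.2496, so n_i ≈ 2.00.

n_i = 2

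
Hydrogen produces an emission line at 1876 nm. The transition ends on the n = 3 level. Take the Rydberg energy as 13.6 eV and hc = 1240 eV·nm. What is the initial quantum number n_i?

The photon energy is ΔE = hc/λ = 1240 / 1876 = 0.6610 eV.
With Z = 1, ΔE = 13.60 × (1/n_f² − 1/n_i²), so 1/n_f² − 1/n_i² = 0.04860.
With n_f = 3: 1/n_i² = 1/9 − 0.04860 = 0.06251, so n_i ≈ 4.00.

n_i = 4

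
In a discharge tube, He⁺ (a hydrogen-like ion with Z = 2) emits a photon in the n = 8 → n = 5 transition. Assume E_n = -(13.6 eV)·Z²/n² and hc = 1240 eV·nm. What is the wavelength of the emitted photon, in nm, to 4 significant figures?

For Z = 2 the level energies scale as Z², so the effective Rydberg energy is 13.6 × 4 = 54.40 eV.
ΔE = 54.40 × (1/5² − 1/8²) = 54.40 × 0.02438 = 1.326 eV.
λ = hc/ΔE = 1240 / 1.326 = 935.1 nm.

935.1 nm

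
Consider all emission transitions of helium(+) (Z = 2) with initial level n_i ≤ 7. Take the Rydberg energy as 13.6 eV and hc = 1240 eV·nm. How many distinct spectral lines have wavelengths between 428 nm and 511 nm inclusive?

Enumerate all n_i → n_f pairs with 1 ≤ n_f < n_i ≤ 7 and compute λ = 1240 / [13.6·4·(1/n_f² − 1/n_i²)].
Lines falling in [428, 511] nm: 4→3 (468.9 nm).

1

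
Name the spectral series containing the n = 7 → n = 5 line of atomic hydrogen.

Pfund

The series is set by the lower level: n_f = 5 is the Pfund series.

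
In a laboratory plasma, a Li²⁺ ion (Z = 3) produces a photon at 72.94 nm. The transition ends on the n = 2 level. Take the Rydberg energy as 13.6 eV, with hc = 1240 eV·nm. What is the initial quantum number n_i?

The photon energy is ΔE = hc/λ = 1240 / 72.94 = 17.00 eV.
With Z = 3, ΔE = 122.4 × (1/n_f² − 1/n_i²), so 1/n_f² − 1/n_i² = 0.1389.
With n_f = 2: 1/n_i² = 1/4 − 0.1389 = 0.1111, so n_i ≈ 3.00.

n_i = 3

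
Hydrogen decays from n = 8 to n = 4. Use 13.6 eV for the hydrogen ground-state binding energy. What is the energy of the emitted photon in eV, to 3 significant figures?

E_8 = −13.60/64 = −0.2125 eV and E_4 = −13.60/16 = −0.8500 eV.
The photon energy is |E_8 − E_4| = 0.638 eV.

0.638 eV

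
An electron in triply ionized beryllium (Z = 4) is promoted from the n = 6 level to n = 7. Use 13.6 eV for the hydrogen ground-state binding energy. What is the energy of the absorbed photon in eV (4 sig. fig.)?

1.604 eV

The Bohr energies scale as Z², so for Z = 4: E_n = −217.6/n² eV.
E_7 = −217.6/49 = −4.441 eV and E_6 = −217.6/36 = −6.044 eV.
The photon energy is |E_7 − E_6| = 1.604 eV.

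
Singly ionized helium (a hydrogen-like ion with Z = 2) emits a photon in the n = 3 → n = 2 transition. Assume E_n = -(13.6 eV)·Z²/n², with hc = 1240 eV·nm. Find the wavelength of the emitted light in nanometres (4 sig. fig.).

164.1 nm

For Z = 2 the level energies scale as Z², so the effective Rydberg energy is 13.6 × 4 = 54.40 eV.
ΔE = 54.40 × (1/2² − 1/3²) = 54.40 × 0.1389 = 7.556 eV.
λ = hc/ΔE = 1240 / 7.556 = 164.1 nm.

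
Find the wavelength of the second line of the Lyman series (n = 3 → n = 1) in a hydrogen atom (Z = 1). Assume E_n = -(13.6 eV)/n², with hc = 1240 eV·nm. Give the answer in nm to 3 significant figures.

The Lyman series terminates on n_f = 1; the second line has n_i = 1+2 = 3.
ΔE = 13.60 × (1/1² − 1/3²) = 12.09 eV.
λ = 1240 / 12.09 = 103 nm.

103 nm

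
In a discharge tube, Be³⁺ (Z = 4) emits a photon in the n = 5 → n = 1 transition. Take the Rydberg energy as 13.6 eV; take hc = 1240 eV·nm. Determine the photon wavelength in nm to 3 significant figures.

5.94 nm

For Z = 4 the level energies scale as Z², so the effective Rydberg energy is 13.6 × 16 = 217.6 eV.
ΔE = 217.6 × (1/1² − 1/5²) = 217.6 × 0.9600 = 208.9 eV.
λ = hc/ΔE = 1240 / 208.9 = 5.94 nm.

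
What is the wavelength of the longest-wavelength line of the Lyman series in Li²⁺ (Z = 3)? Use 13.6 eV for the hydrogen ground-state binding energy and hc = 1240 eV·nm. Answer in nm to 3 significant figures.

13.5 nm

The Lyman series terminates on n_f = 1; the first line has n_i = 1+1 = 2.
ΔE = 122.4 × (1/1² − 1/2²) = 91.80 eV.
λ = 1240 / 91.80 = 13.5 nm.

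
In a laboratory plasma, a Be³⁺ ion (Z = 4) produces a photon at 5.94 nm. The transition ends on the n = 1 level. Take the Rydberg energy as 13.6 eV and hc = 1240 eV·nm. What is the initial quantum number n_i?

The photon energy is ΔE = hc/λ = 1240 / 5.94 = 208.8 eV.
With Z = 4, ΔE = 217.6 × (1/n_f² − 1/n_i²), so 1/n_f² − 1/n_i² = 0.9593.
With n_f = 1: 1/n_i² = 1/1 − 0.9593 = 0.04065, so n_i ≈ 4.96.

n_i = 5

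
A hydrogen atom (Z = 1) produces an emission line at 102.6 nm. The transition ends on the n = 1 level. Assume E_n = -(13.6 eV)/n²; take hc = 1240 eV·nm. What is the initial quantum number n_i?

n_i = 3

The photon energy is ΔE = hc/λ = 1240 / 102.6 = 12.09 eV.
With Z = 1, ΔE = 13.60 × (1/n_f² − 1/n_i²), so 1/n_f² − 1/n_i² = 0.8887.
With n_f = 1: 1/n_i² = 1/1 − 0.8887 = 0.1113, so n_i ≈ 3.00.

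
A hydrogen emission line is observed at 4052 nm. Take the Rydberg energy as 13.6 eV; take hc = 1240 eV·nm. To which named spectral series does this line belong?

Brackett

ΔE = 1240/4052 = 0.3060 eV.
This matches 13.6 × (1/4² − 1/5²), so n_f = 4: the Brackett series.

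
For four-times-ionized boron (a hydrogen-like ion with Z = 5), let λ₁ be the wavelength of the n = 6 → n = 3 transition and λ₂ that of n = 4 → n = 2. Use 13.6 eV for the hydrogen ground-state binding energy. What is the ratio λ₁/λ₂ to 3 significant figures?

λ ∝ 1/ΔE ∝ 1/(1/n_f² − 1/n_i²), and the Z² and hc factors cancel in the ratio.
λ₁/λ₂ = (1/2² − 1/4²)/(1/3² − 1/6²) = 0.1875/0.08333 = 2.25.

2.25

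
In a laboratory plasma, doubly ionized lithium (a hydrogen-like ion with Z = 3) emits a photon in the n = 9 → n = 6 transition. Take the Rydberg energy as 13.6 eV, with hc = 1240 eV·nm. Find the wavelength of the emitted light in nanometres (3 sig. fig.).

656 nm

For Z = 3 the level energies scale as Z², so the effective Rydberg energy is 13.6 × 9 = 122.4 eV.
ΔE = 122.4 × (1/6² − 1/9²) = 122.4 × 0.01543 = 1.889 eV.
λ = hc/ΔE = 1240 / 1.889 = 656 nm.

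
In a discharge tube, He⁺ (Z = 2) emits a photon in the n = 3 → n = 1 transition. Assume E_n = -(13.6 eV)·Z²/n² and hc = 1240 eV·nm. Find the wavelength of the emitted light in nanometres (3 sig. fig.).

For Z = 2 the level energies scale as Z², so the effective Rydberg energy is 13.6 × 4 = 54.40 eV.
ΔE = 54.40 × (1/1² − 1/3²) = 54.40 × 0.8889 = 48.36 eV.
λ = hc/ΔE = 1240 / 48.36 = 25.6 nm.

25.6 nm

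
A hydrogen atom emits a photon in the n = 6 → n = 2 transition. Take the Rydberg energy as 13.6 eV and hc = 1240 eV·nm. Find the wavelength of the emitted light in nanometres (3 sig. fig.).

410 nm

ΔE = 13.60 × (1/2² − 1/6²) = 13.60 × 0.2222 = 3.022 eV.
λ = hc/ΔE = 1240 / 3.022 = 410 nm.
This line belongs to the Balmer series.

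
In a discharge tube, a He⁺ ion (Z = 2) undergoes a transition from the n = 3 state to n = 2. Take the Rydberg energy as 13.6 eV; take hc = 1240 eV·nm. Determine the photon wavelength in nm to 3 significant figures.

164 nm

For Z = 2 the level energies scale as Z², so the effective Rydberg energy is 13.6 × 4 = 54.40 eV.
ΔE = 54.40 × (1/2² − 1/3²) = 54.40 × 0.1389 = 7.556 eV.
λ = hc/ΔE = 1240 / 7.556 = 164 nm.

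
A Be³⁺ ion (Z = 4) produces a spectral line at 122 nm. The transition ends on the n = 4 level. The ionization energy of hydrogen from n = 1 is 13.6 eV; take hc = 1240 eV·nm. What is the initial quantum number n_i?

The photon energy is ΔE = hc/λ = 1240 / 122 = 10.16 eV.
With Z = 4, ΔE = 217.6 × (1/n_f² − 1/n_i²), so 1/n_f² − 1/n_i² = 0.04671.
With n_f = 4: 1/n_i² = 1/16 − 0.04671 = 0.01579, so n_i ≈ 7.96.

n_i = 8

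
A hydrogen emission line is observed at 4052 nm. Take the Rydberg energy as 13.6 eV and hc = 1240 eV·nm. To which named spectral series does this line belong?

Brackett

ΔE = 1240/4052 = 0.3060 eV.
This matches 13.6 × (1/4² − 1/5²), so n_f = 4: the Brackett series.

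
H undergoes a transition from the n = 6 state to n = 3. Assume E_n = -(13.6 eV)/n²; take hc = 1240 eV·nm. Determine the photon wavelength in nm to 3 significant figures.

1090 nm

ΔE = 13.60 × (1/3² − 1/6²) = 13.60 × 0.08333 = 1.133 eV.
λ = hc/ΔE = 1240 / 1.133 = 1090 nm.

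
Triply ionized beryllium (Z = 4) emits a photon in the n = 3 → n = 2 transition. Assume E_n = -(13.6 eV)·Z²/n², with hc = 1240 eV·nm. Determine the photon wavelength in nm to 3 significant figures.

For Z = 4 the level energies scale as Z², so the effective Rydberg energy is 13.6 × 16 = 217.6 eV.
ΔE = 217.6 × (1/2² − 1/3²) = 217.6 × 0.1389 = 30.22 eV.
λ = hc/ΔE = 1240 / 30.22 = 41.0 nm.

41.0 nm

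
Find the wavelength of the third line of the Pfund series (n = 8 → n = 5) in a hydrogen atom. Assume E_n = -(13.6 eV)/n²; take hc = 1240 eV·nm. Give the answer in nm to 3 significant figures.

3740 nm

The Pfund series terminates on n_f = 5; the third line has n_i = 5+3 = 8.
ΔE = 13.60 × (1/5² − 1/8²) = 0.3315 eV.
λ = 1240 / 0.3315 = 3740 nm.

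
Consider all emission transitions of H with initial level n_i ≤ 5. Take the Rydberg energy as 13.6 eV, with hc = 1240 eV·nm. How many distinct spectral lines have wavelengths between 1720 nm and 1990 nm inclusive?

1

Enumerate all n_i → n_f pairs with 1 ≤ n_f < n_i ≤ 5 and compute λ = 1240 / [13.6·1·(1/n_f² − 1/n_i²)].
Lines falling in [1720, 1990] nm: 4→3 (1876 nm).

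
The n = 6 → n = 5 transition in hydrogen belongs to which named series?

The series is set by the lower level: n_f = 5 is the Pfund series.

Pfund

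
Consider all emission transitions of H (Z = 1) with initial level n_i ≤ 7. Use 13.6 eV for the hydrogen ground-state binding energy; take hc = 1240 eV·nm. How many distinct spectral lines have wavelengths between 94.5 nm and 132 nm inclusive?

4

Enumerate all n_i → n_f pairs with 1 ≤ n_f < n_i ≤ 7 and compute λ = 1240 / [13.6·1·(1/n_f² − 1/n_i²)].
Lines falling in [94.5, 132] nm: 5→1 (94.98 nm), 4→1 (97.25 nm), 3→1 (102.6 nm), 2→1 (121.6 nm).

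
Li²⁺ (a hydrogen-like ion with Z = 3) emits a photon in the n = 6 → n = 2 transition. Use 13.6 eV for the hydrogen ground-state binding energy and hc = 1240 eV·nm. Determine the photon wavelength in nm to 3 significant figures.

45.6 nm

For Z = 3 the level energies scale as Z², so the effective Rydberg energy is 13.6 × 9 = 122.4 eV.
ΔE = 122.4 × (1/2² − 1/6²) = 122.4 × 0.2222 = 27.20 eV.
λ = hc/ΔE = 1240 / 27.20 = 45.6 nm.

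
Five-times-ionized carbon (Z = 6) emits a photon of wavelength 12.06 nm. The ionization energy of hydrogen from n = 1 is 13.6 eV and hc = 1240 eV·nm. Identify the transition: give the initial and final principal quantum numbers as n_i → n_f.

n_i = 5, n_f = 2

The photon energy is ΔE = hc/λ = 1240 / 12.06 = 102.8 eV.
With Z = 6, ΔE = 489.6 × (1/n_f² − 1/n_i²), so 1/n_f² − 1/n_i² = 0.2100.
Trying n_f = 2 gives 1/n_i² = 0.03999, i.e. n_i ≈ 5; this pair matches.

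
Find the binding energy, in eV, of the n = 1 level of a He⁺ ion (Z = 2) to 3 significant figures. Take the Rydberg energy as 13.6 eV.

E_n = −13.6 Z²/n² = −54.40/n² eV for Z = 2.
E_1 = −54.40/1 = −54.4 eV, so ionization (to E = 0) requires 54.4 eV.

54.4 eV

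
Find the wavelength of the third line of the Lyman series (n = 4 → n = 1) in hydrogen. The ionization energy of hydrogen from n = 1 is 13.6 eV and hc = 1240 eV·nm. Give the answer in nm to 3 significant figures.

97.3 nm

The Lyman series terminates on n_f = 1; the third line has n_i = 1+3 = 4.
ΔE = 13.60 × (1/1² − 1/4²) = 12.75 eV.
λ = 1240 / 12.75 = 97.3 nm.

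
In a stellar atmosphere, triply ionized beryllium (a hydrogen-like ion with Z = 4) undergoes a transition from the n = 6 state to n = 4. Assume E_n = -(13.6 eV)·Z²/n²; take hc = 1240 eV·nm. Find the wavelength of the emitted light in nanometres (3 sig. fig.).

For Z = 4 the level energies scale as Z², so the effective Rydberg energy is 13.6 × 16 = 217.6 eV.
ΔE = 217.6 × (1/4² − 1/6²) = 217.6 × 0.03472 = 7.556 eV.
λ = hc/ΔE = 1240 / 7.556 = 164 nm.

164 nm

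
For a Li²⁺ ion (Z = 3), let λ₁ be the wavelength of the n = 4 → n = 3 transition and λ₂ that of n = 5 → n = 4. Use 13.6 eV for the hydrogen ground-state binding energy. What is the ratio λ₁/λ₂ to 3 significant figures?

0.463

λ ∝ 1/ΔE ∝ 1/(1/n_f² − 1/n_i²), and the Z² and hc factors cancel in the ratio.
λ₁/λ₂ = (1/4² − 1/5²)/(1/3² − 1/4²) = 0.02250/0.04861 = 0.463.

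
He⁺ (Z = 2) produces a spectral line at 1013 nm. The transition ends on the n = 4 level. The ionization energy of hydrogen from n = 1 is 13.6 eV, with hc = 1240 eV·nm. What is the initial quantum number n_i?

The photon energy is ΔE = hc/λ = 1240 / 1013 = 1.224 eV.
With Z = 2, ΔE = 54.40 × (1/n_f² − 1/n_i²), so 1/n_f² − 1/n_i² = 0.02250.
With n_f = 4: 1/n_i² = 1/16 − 0.02250 = 0.04000, so n_i ≈ 5.00.

n_i = 5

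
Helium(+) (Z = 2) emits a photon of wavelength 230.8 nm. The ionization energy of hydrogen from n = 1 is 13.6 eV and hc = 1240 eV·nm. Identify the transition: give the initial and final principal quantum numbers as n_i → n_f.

The photon energy is ΔE = hc/λ = 1240 / 230.8 = 5.373 eV.
With Z = 2, ΔE = 54.40 × (1/n_f² − 1/n_i²), so 1/n_f² − 1/n_i² = 0.09876.
Trying n_f = 3 gives 1/n_i² = 0.01235, i.e. n_i ≈ 9; this pair matches.

n_i = 9, n_f = 3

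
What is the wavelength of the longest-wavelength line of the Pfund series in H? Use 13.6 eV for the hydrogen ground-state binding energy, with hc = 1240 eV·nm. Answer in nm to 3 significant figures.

7460 nm

The Pfund series terminates on n_f = 5; the first line has n_i = 5+1 = 6.
ΔE = 13.60 × (1/5² − 1/6²) = 0.1662 eV.
λ = 1240 / 0.1662 = 7460 nm.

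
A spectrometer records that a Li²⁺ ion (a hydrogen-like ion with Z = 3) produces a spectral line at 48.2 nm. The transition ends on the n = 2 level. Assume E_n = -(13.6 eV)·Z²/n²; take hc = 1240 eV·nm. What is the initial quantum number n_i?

n_i = 5

The photon energy is ΔE = hc/λ = 1240 / 48.2 = 25.73 eV.
With Z = 3, ΔE = 122.4 × (1/n_f² − 1/n_i²), so 1/n_f² − 1/n_i² = 0.2102.
With n_f = 2: 1/n_i² = 1/4 − 0.2102 = 0.03982, so n_i ≈ 5.01.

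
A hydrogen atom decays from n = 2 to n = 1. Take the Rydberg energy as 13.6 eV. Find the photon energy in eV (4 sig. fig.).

10.20 eV

E_2 = −13.60/4 = −3.400 eV and E_1 = −13.60/1 = −13.60 eV.
The photon energy is |E_2 − E_1| = 10.20 eV.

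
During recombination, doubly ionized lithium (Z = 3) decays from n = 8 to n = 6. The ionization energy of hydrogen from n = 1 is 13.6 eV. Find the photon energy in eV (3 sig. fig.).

1.49 eV

The Bohr energies scale as Z², so for Z = 3: E_n = −122.4/n² eV.
E_8 = −122.4/64 = −1.913 eV and E_6 = −122.4/36 = −3.400 eV.
The photon energy is |E_8 − E_6| = 1.49 eV.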